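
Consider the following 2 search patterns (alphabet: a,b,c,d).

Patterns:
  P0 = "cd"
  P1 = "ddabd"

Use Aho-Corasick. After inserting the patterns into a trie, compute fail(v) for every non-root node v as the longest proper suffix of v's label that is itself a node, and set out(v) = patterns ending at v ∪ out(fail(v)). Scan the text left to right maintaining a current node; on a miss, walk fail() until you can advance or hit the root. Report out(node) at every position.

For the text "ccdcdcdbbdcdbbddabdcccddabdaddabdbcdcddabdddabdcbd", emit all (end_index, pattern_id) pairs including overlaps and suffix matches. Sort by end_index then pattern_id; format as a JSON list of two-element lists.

Build automaton:
Trie nodes:
  0='ε' goto c→1 d→3
  1='c' goto d→2
  2='cd' goto ·  ←P0
  3='d' goto d→4
  4='dd' goto a→5
  5='dda' goto b→6
  6='ddab' goto d→7
  7='ddabd' goto ·  ←P1

BFS fail/out derivation:
  fail(1) 'c': from fail(0)=0 chase 'c': 0 ⇒ 0;  out=∅∪out(0)=∅
  fail(3) 'd': from fail(0)=0 chase 'd': 0 ⇒ 0;  out=∅∪out(0)=∅
  fail(2) 'cd': from fail(1)=0 chase 'd': 0 ⇒ 3;  out={0}∪out(3)={0}
  fail(4) 'dd': from fail(3)=0 chase 'd': 0 ⇒ 3;  out=∅∪out(3)=∅
  fail(5) 'dda': from fail(4)=3 chase 'a': 3→0 ⇒ 0;  out=∅∪out(0)=∅
  fail(6) 'ddab': from fail(5)=0 chase 'b': 0 ⇒ 0;  out=∅∪out(0)=∅
  fail(7) 'ddabd': from fail(6)=0 chase 'd': 0 ⇒ 3;  out={1}∪out(3)={1}

Run:
[0] read 'c'  n0⇒n1
[1] read 'c'  n1⇒n1 (via fail)
[2] read 'd'  n1⇒n2  ** P0@[1:2]
[3] read 'c'  n2⇒n1 (via fail)
[4] read 'd'  n1⇒n2  ** P0@[3:4]
[5] read 'c'  n2⇒n1 (via fail)
[6] read 'd'  n1⇒n2  ** P0@[5:6]
[7] read 'b'  n2⇒n0 (via fail)
[8] read 'b'  n0⇒n0
[9] read 'd'  n0⇒n3
[10] read 'c'  n3⇒n1 (via fail)
[11] read 'd'  n1⇒n2  ** P0@[10:11]
[12] read 'b'  n2⇒n0 (via fail)
[13] read 'b'  n0⇒n0
[14] read 'd'  n0⇒n3
[15] read 'd'  n3⇒n4
[16] read 'a'  n4⇒n5
[17] read 'b'  n5⇒n6
[18] read 'd'  n6⇒n7  ** P1@[14:18]
[19] read 'c'  n7⇒n1 (via fail)
[20] read 'c'  n1⇒n1 (via fail)
[21] read 'c'  n1⇒n1 (via fail)
[22] read 'd'  n1⇒n2  ** P0@[21:22]
[23] read 'd'  n2⇒n4 (via fail)
[24] read 'a'  n4⇒n5
[25] read 'b'  n5⇒n6
[26] read 'd'  n6⇒n7  ** P1@[22:26]
[27] read 'a'  n7⇒n0 (via fail)
[28] read 'd'  n0⇒n3
[29] read 'd'  n3⇒n4
[30] read 'a'  n4⇒n5
[31] read 'b'  n5⇒n6
[32] read 'd'  n6⇒n7  ** P1@[28:32]
[33] read 'b'  n7⇒n0 (via fail)
[34] read 'c'  n0⇒n1
[35] read 'd'  n1⇒n2  ** P0@[34:35]
[36] read 'c'  n2⇒n1 (via fail)
[37] read 'd'  n1⇒n2  ** P0@[36:37]
[38] read 'd'  n2⇒n4 (via fail)
[39] read 'a'  n4⇒n5
[40] read 'b'  n5⇒n6
[41] read 'd'  n6⇒n7  ** P1@[37:41]
[42] read 'd'  n7⇒n4 (via fail)
[43] read 'd'  n4⇒n4 (via fail)
[44] read 'a'  n4⇒n5
[45] read 'b'  n5⇒n6
[46] read 'd'  n6⇒n7  ** P1@[42:46]
[47] read 'c'  n7⇒n1 (via fail)
[48] read 'b'  n1⇒n0 (via fail)
[49] read 'd'  n0⇒n3

All matches (sorted): [[2,0],[4,0],[6,0],[11,0],[18,1],[22,0],[26,1],[32,1],[35,0],[37,0],[41,1],[46,1]]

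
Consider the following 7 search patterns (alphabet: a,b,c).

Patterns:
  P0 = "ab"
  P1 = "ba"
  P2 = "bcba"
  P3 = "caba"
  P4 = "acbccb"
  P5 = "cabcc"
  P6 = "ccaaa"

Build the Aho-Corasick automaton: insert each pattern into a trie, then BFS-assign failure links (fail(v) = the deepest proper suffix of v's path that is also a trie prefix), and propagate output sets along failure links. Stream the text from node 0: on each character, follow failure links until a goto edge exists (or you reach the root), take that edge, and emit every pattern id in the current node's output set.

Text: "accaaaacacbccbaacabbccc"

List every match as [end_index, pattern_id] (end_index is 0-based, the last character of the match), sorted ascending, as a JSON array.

Build:
Trie nodes:
  0='ε' goto a→1 b→3 c→8
  1='a' goto b→2 c→12
  2='ab' goto ·  [P0 ends]
  3='b' goto a→4 c→5
  4='ba' goto ·  [P1 ends]
  5='bc' goto b→6
  6='bcb' goto a→7
  7='bcba' goto ·  [P2 ends]
  8='c' goto a→9 c→19
  9='ca' goto b→10
  10='cab' goto a→11 c→17
  11='caba' goto ·  [P3 ends]
  12='ac' goto b→13
  13='acb' goto c→14
  14='acbc' goto c→15
  15='acbcc' goto b→16
  16='acbccb' goto ·  [P4 ends]
  17='cabc' goto c→18
  18='cabcc' goto ·  [P5 ends]
  19='cc' goto a→20
  20='cca' goto a→21
  21='ccaa' goto a→22
  22='ccaaa' goto ·  [P6 ends]

Failure links (BFS by depth):
  n1('a'): parent n0 fail=0; on 'a' 0 → fail=0;  out ∅∪∅=∅
  n3('b'): parent n0 fail=0; on 'b' 0 → fail=0;  out ∅∪∅=∅
  n8('c'): parent n0 fail=0; on 'c' 0 → fail=0;  out ∅∪∅=∅
  n2('ab'): parent n1 fail=0; on 'b' 0 → fail=3;  out {0}∪∅={0}
  n4('ba'): parent n3 fail=0; on 'a' 0 → fail=1;  out {1}∪∅={1}
  n5('bc'): parent n3 fail=0; on 'c' 0 → fail=8;  out ∅∪∅=∅
  n9('ca'): parent n8 fail=0; on 'a' 0 → fail=1;  out ∅∪∅=∅
  n12('ac'): parent n1 fail=0; on 'c' 0 → fail=8;  out ∅∪∅=∅
  n19('cc'): parent n8 fail=0; on 'c' 0 → fail=8;  out ∅∪∅=∅
  n6('bcb'): parent n5 fail=8; on 'b' 8→0 → fail=3;  out ∅∪∅=∅
  n10('cab'): parent n9 fail=1; on 'b' 1 → fail=2;  out ∅∪{0}={0}
  n13('acb'): parent n12 fail=8; on 'b' 8→0 → fail=3;  out ∅∪∅=∅
  n20('cca'): parent n19 fail=8; on 'a' 8 → fail=9;  out ∅∪∅=∅
  n7('bcba'): parent n6 fail=3; on 'a' 3 → fail=4;  out {2}∪{1}={1,2}
  n11('caba'): parent n10 fail=2; on 'a' 2→3 → fail=4;  out {3}∪{1}={1,3}
  n14('acbc'): parent n13 fail=3; on 'c' 3 → fail=5;  out ∅∪∅=∅
  n17('cabc'): parent n10 fail=2; on 'c' 2→3 → fail=5;  out ∅∪∅=∅
  n21('ccaa'): parent n20 fail=9; on 'a' 9→1→0 → fail=1;  out ∅∪∅=∅
  n15('acbcc'): parent n14 fail=5; on 'c' 5→8 → fail=19;  out ∅∪∅=∅
  n18('cabcc'): parent n17 fail=5; on 'c' 5→8 → fail=19;  out {5}∪∅={5}
  n22('ccaaa'): parent n21 fail=1; on 'a' 1→0 → fail=1;  out {6}∪∅={6}
  n16('acbccb'): parent n15 fail=19; on 'b' 19→8→0 → fail=3;  out {4}∪∅={4}

Run:
[0] read 'a'  n0⇒n1
[1] read 'c'  n1⇒n12
[2] read 'c'  n12⇒n19 (fail-walked)
[3] read 'a'  n19⇒n20
[4] read 'a'  n20⇒n21
[5] read 'a'  n21⇒n22  ** P6@[1:5]
[6] read 'a'  n22⇒n1 (fail-walked)
[7] read 'c'  n1⇒n12
[8] read 'a'  n12⇒n9 (fail-walked)
[9] read 'c'  n9⇒n12 (fail-walked)
[10] read 'b'  n12⇒n13
[11] read 'c'  n13⇒n14
[12] read 'c'  n14⇒n15
[13] read 'b'  n15⇒n16  ** P4@[8:13]
[14] read 'a'  n16⇒n4 (fail-walked)  ** P1@[13:14]
[15] read 'a'  n4⇒n1 (fail-walked)
[16] read 'c'  n1⇒n12
[17] read 'a'  n12⇒n9 (fail-walked)
[18] read 'b'  n9⇒n10  ** P0@[17:18]
[19] read 'b'  n10⇒n3 (fail-walked)
[20] read 'c'  n3⇒n5
[21] read 'c'  n5⇒n19 (fail-walked)
[22] read 'c'  n19⇒n19 (fail-walked)

Result: [[5,6],[13,4],[14,1],[18,0]]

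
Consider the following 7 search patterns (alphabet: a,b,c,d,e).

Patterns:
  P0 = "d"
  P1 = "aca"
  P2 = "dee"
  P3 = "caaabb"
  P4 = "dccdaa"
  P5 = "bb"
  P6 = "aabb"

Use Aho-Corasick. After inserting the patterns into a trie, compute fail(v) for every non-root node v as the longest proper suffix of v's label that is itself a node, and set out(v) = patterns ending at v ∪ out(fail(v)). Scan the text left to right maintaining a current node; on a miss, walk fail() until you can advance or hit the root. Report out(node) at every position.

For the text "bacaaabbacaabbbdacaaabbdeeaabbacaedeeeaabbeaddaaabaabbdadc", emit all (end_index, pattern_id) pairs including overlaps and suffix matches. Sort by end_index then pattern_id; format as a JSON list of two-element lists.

Build:
Trie nodes:
  0='ε' goto a→2 b→18 c→7 d→1
  1='d' goto c→13 e→5  ←P0
  2='a' goto a→20 c→3
  3='ac' goto a→4
  4='aca' goto ·  ←P1
  5='de' goto e→6
  6='dee' goto ·  ←P2
  7='c' goto a→8
  8='ca' goto a→9
  9='caa' goto a→10
  10='caaa' goto b→11
  11='caaab' goto b→12
  12='caaabb' goto ·  ←P3
  13='dc' goto c→14
  14='dcc' goto d→15
  15='dccd' goto a→16
  16='dccda' goto a→17
  17='dccdaa' goto ·  ←P4
  18='b' goto b→19
  19='bb' goto ·  ←P5
  20='aa' goto b→21
  21='aab' goto b→22
  22='aabb' goto ·  ←P6

BFS fail/out derivation:
  fail(1) 'd': from fail(0)=0 chase 'd': 0 ⇒ 0;  out={0}∪out(0)={0}
  fail(2) 'a': from fail(0)=0 chase 'a': 0 ⇒ 0;  out=∅∪out(0)=∅
  fail(7) 'c': from fail(0)=0 chase 'c': 0 ⇒ 0;  out=∅∪out(0)=∅
  fail(18) 'b': from fail(0)=0 chase 'b': 0 ⇒ 0;  out=∅∪out(0)=∅
  fail(3) 'ac': from fail(2)=0 chase 'c': 0 ⇒ 7;  out=∅∪out(7)=∅
  fail(5) 'de': from fail(1)=0 chase 'e': 0 ⇒ 0;  out=∅∪out(0)=∅
  fail(8) 'ca': from fail(7)=0 chase 'a': 0 ⇒ 2;  out=∅∪out(2)=∅
  fail(13) 'dc': from fail(1)=0 chase 'c': 0 ⇒ 7;  out=∅∪out(7)=∅
  fail(19) 'bb': from fail(18)=0 chase 'b': 0 ⇒ 18;  out={5}∪out(18)={5}
  fail(20) 'aa': from fail(2)=0 chase 'a': 0 ⇒ 2;  out=∅∪out(2)=∅
  fail(4) 'aca': from fail(3)=7 chase 'a': 7 ⇒ 8;  out={1}∪out(8)={1}
  fail(6) 'dee': from fail(5)=0 chase 'e': 0 ⇒ 0;  out={2}∪out(0)={2}
  fail(9) 'caa': from fail(8)=2 chase 'a': 2 ⇒ 20;  out=∅∪out(20)=∅
  fail(14) 'dcc': from fail(13)=7 chase 'c': 7→0 ⇒ 7;  out=∅∪out(7)=∅
  fail(21) 'aab': from fail(20)=2 chase 'b': 2→0 ⇒ 18;  out=∅∪out(18)=∅
  fail(10) 'caaa': from fail(9)=20 chase 'a': 20→2 ⇒ 20;  out=∅∪out(20)=∅
  fail(15) 'dccd': from fail(14)=7 chase 'd': 7→0 ⇒ 1;  out=∅∪out(1)={0}
  fail(22) 'aabb': from fail(21)=18 chase 'b': 18 ⇒ 19;  out={6}∪out(19)={5,6}
  fail(11) 'caaab': from fail(10)=20 chase 'b': 20 ⇒ 21;  out=∅∪out(21)=∅
  fail(16) 'dccda': from fail(15)=1 chase 'a': 1→0 ⇒ 2;  out=∅∪out(2)=∅
  fail(12) 'caaabb': from fail(11)=21 chase 'b': 21 ⇒ 22;  out={3}∪out(22)={3,5,6}
  fail(17) 'dccdaa': from fail(16)=2 chase 'a': 2 ⇒ 20;  out={4}∪out(20)={4}

Run:
i=0 'b': node 0→18
i=1 'a': node 18→2 (fail-walked)
i=2 'c': node 2→3
i=3 'a': node 3→4  emit P1@[1:3]
i=4 'a': node 4→9 (fail-walked)
i=5 'a': node 9→10
i=6 'b': node 10→11
i=7 'b': node 11→12  emit P3@[2:7],P5@[6:7],P6@[4:7]
i=8 'a': node 12→2 (fail-walked)
i=9 'c': node 2→3
i=10 'a': node 3→4  emit P1@[8:10]
i=11 'a': node 4→9 (fail-walked)
i=12 'b': node 9→21 (fail-walked)
i=13 'b': node 21→22  emit P5@[12:13],P6@[10:13]
i=14 'b': node 22→19 (fail-walked)  emit P5@[13:14]
i=15 'd': node 19→1 (fail-walked)  emit P0@[15:15]
i=16 'a': node 1→2 (fail-walked)
i=17 'c': node 2→3
i=18 'a': node 3→4  emit P1@[16:18]
i=19 'a': node 4→9 (fail-walked)
i=20 'a': node 9→10
i=21 'b': node 10→11
i=22 'b': node 11→12  emit P3@[17:22],P5@[21:22],P6@[19:22]
i=23 'd': node 12→1 (fail-walked)  emit P0@[23:23]
i=24 'e': node 1→5
i=25 'e': node 5→6  emit P2@[23:25]
i=26 'a': node 6→2 (fail-walked)
i=27 'a': node 2→20
i=28 'b': node 20→21
i=29 'b': node 21→22  emit P5@[28:29],P6@[26:29]
i=30 'a': node 22→2 (fail-walked)
i=31 'c': node 2→3
i=32 'a': node 3→4  emit P1@[30:32]
i=33 'e': node 4→0 (fail-walked)
i=34 'd': node 0→1  emit P0@[34:34]
i=35 'e': node 1→5
i=36 'e': node 5→6  emit P2@[34:36]
i=37 'e': node 6→0 (fail-walked)
i=38 'a': node 0→2
i=39 'a': node 2→20
i=40 'b': node 20→21
i=41 'b': node 21→22  emit P5@[40:41],P6@[38:41]
i=42 'e': node 22→0 (fail-walked)
i=43 'a': node 0→2
i=44 'd': node 2→1 (fail-walked)  emit P0@[44:44]
i=45 'd': node 1→1 (fail-walked)  emit P0@[45:45]
i=46 'a': node 1→2 (fail-walked)
i=47 'a': node 2→20
i=48 'a': node 20→20 (fail-walked)
i=49 'b': node 20→21
i=50 'a': node 21→2 (fail-walked)
i=51 'a': node 2→20
i=52 'b': node 20→21
i=53 'b': node 21→22  emit P5@[52:53],P6@[50:53]
i=54 'd': node 22→1 (fail-walked)  emit P0@[54:54]
i=55 'a': node 1→2 (fail-walked)
i=56 'd': node 2→1 (fail-walked)  emit P0@[56:56]
i=57 'c': node 1→13

All matches (sorted): [[3,1],[7,3],[7,5],[7,6],[10,1],[13,5],[13,6],[14,5],[15,0],[18,1],[22,3],[22,5],[22,6],[23,0],[25,2],[29,5],[29,6],[32,1],[34,0],[36,2],[41,5],[41,6],[44,0],[45,0],[53,5],[53,6],[54,0],[56,0]]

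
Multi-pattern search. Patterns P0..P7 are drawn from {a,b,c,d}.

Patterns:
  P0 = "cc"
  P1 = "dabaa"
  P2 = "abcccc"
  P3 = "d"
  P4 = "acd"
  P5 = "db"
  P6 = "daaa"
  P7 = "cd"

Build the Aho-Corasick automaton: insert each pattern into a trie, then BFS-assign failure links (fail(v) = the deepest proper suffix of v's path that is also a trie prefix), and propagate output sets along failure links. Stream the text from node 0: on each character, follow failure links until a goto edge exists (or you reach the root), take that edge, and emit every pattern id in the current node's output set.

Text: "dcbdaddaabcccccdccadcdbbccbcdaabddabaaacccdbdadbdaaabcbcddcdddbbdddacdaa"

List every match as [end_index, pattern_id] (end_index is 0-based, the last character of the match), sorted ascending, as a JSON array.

Build:
Trie nodes:
  n0 'ε': a→8 c→1 d→3
  n1 'c': c→2 d→19
  n2 'cc': ·  [P0 ends]
  n3 'd': a→4 b→16  [P3 ends]
  n4 'da': a→17 b→5
  n5 'dab': a→6
  n6 'daba': a→7
  n7 'dabaa': ·  [P1 ends]
  n8 'a': b→9 c→14
  n9 'ab': c→10
  n10 'abc': c→11
  n11 'abcc': c→12
  n12 'abccc': c→13
  n13 'abcccc': ·  [P2 ends]
  n14 'ac': d→15
  n15 'acd': ·  [P4 ends]
  n16 'db': ·  [P5 ends]
  n17 'daa': a→18
  n18 'daaa': ·  [P6 ends]
  n19 'cd': ·  [P7 ends]

Failure links (BFS by depth):
  fail(1) 'c': from fail(0)=0 chase 'c': 0 ⇒ 0;  out=∅∪out(0)=∅
  fail(3) 'd': from fail(0)=0 chase 'd': 0 ⇒ 0;  out={3}∪out(0)={3}
  fail(8) 'a': from fail(0)=0 chase 'a': 0 ⇒ 0;  out=∅∪out(0)=∅
  fail(2) 'cc': from fail(1)=0 chase 'c': 0 ⇒ 1;  out={0}∪out(1)={0}
  fail(4) 'da': from fail(3)=0 chase 'a': 0 ⇒ 8;  out=∅∪out(8)=∅
  fail(9) 'ab': from fail(8)=0 chase 'b': 0 ⇒ 0;  out=∅∪out(0)=∅
  fail(14) 'ac': from fail(8)=0 chase 'c': 0 ⇒ 1;  out=∅∪out(1)=∅
  fail(16) 'db': from fail(3)=0 chase 'b': 0 ⇒ 0;  out={5}∪out(0)={5}
  fail(19) 'cd': from fail(1)=0 chase 'd': 0 ⇒ 3;  out={7}∪out(3)={3,7}
  fail(5) 'dab': from fail(4)=8 chase 'b': 8 ⇒ 9;  out=∅∪out(9)=∅
  fail(10) 'abc': from fail(9)=0 chase 'c': 0 ⇒ 1;  out=∅∪out(1)=∅
  fail(15) 'acd': from fail(14)=1 chase 'd': 1 ⇒ 19;  out={4}∪out(19)={3,4,7}
  fail(17) 'daa': from fail(4)=8 chase 'a': 8→0 ⇒ 8;  out=∅∪out(8)=∅
  fail(6) 'daba': from fail(5)=9 chase 'a': 9→0 ⇒ 8;  out=∅∪out(8)=∅
  fail(11) 'abcc': from fail(10)=1 chase 'c': 1 ⇒ 2;  out=∅∪out(2)={0}
  fail(18) 'daaa': from fail(17)=8 chase 'a': 8→0 ⇒ 8;  out={6}∪out(8)={6}
  fail(7) 'dabaa': from fail(6)=8 chase 'a': 8→0 ⇒ 8;  out={1}∪out(8)={1}
  fail(12) 'abccc': from fail(11)=2 chase 'c': 2→1 ⇒ 2;  out=∅∪out(2)={0}
  fail(13) 'abcccc': from fail(12)=2 chase 'c': 2→1 ⇒ 2;  out={2}∪out(2)={0,2}

Run:
pos 0 'd': at 3  emit P3@[0:0]
pos 1 'c': at 1 (fail-walked)
pos 2 'b': at 0 (fail-walked)
pos 3 'd': at 3  emit P3@[3:3]
pos 4 'a': at 4
pos 5 'd': at 3 (fail-walked)  emit P3@[5:5]
pos 6 'd': at 3 (fail-walked)  emit P3@[6:6]
pos 7 'a': at 4
pos 8 'a': at 17
pos 9 'b': at 9 (fail-walked)
pos 10 'c': at 10
pos 11 'c': at 11  emit P0@[10:11]
pos 12 'c': at 12  emit P0@[11:12]
pos 13 'c': at 13  emit P0@[12:13],P2@[8:13]
pos 14 'c': at 2 (fail-walked)  emit P0@[13:14]
pos 15 'd': at 19 (fail-walked)  emit P3@[15:15],P7@[14:15]
pos 16 'c': at 1 (fail-walked)
pos 17 'c': at 2  emit P0@[16:17]
pos 18 'a': at 8 (fail-walked)
pos 19 'd': at 3 (fail-walked)  emit P3@[19:19]
pos 20 'c': at 1 (fail-walked)
pos 21 'd': at 19  emit P3@[21:21],P7@[20:21]
pos 22 'b': at 16 (fail-walked)  emit P5@[21:22]
pos 23 'b': at 0 (fail-walked)
pos 24 'c': at 1
pos 25 'c': at 2  emit P0@[24:25]
pos 26 'b': at 0 (fail-walked)
pos 27 'c': at 1
pos 28 'd': at 19  emit P3@[28:28],P7@[27:28]
pos 29 'a': at 4 (fail-walked)
pos 30 'a': at 17
pos 31 'b': at 9 (fail-walked)
pos 32 'd': at 3 (fail-walked)  emit P3@[32:32]
pos 33 'd': at 3 (fail-walked)  emit P3@[33:33]
pos 34 'a': at 4
pos 35 'b': at 5
pos 36 'a': at 6
pos 37 'a': at 7  emit P1@[33:37]
pos 38 'a': at 8 (fail-walked)
pos 39 'c': at 14
pos 40 'c': at 2 (fail-walked)  emit P0@[39:40]
pos 41 'c': at 2 (fail-walked)  emit P0@[40:41]
pos 42 'd': at 19 (fail-walked)  emit P3@[42:42],P7@[41:42]
pos 43 'b': at 16 (fail-walked)  emit P5@[42:43]
pos 44 'd': at 3 (fail-walked)  emit P3@[44:44]
pos 45 'a': at 4
pos 46 'd': at 3 (fail-walked)  emit P3@[46:46]
pos 47 'b': at 16  emit P5@[46:47]
pos 48 'd': at 3 (fail-walked)  emit P3@[48:48]
pos 49 'a': at 4
pos 50 'a': at 17
pos 51 'a': at 18  emit P6@[48:51]
pos 52 'b': at 9 (fail-walked)
pos 53 'c': at 10
pos 54 'b': at 0 (fail-walked)
pos 55 'c': at 1
pos 56 'd': at 19  emit P3@[56:56],P7@[55:56]
pos 57 'd': at 3 (fail-walked)  emit P3@[57:57]
pos 58 'c': at 1 (fail-walked)
pos 59 'd': at 19  emit P3@[59:59],P7@[58:59]
pos 60 'd': at 3 (fail-walked)  emit P3@[60:60]
pos 61 'd': at 3 (fail-walked)  emit P3@[61:61]
pos 62 'b': at 16  emit P5@[61:62]
pos 63 'b': at 0 (fail-walked)
pos 64 'd': at 3  emit P3@[64:64]
pos 65 'd': at 3 (fail-walked)  emit P3@[65:65]
pos 66 'd': at 3 (fail-walked)  emit P3@[66:66]
pos 67 'a': at 4
pos 68 'c': at 14 (fail-walked)
pos 69 'd': at 15  emit P3@[69:69],P4@[67:69],P7@[68:69]
pos 70 'a': at 4 (fail-walked)
pos 71 'a': at 17

Matches: [[0,3],[3,3],[5,3],[6,3],[11,0],[12,0],[13,0],[13,2],[14,0],[15,3],[15,7],[17,0],[19,3],[21,3],[21,7],[22,5],[25,0],[28,3],[28,7],[32,3],[33,3],[37,1],[40,0],[41,0],[42,3],[42,7],[43,5],[44,3],[46,3],[47,5],[48,3],[51,6],[56,3],[56,7],[57,3],[59,3],[59,7],[60,3],[61,3],[62,5],[64,3],[65,3],[66,3],[69,3],[69,4],[69,7]]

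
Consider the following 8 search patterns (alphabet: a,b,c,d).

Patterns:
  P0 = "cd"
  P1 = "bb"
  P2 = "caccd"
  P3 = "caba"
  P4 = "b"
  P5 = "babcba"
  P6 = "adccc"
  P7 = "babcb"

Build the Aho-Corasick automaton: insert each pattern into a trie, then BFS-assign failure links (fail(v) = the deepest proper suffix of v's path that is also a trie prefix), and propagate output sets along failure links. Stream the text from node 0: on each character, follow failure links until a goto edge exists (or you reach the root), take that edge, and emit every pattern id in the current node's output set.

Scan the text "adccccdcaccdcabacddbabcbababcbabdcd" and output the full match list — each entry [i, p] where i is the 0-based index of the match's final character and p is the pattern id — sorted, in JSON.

Build automaton:
Trie (insert patterns):
  n0 'ε': a→16 b→3 c→1
  n1 'c': a→5 d→2
  n2 'cd': ·  ←P0
  n3 'b': a→11 b→4  ←P4
  n4 'bb': ·  ←P1
  n5 'ca': b→9 c→6
  n6 'cac': c→7
  n7 'cacc': d→8
  n8 'caccd': ·  ←P2
  n9 'cab': a→10
  n10 'caba': ·  ←P3
  n11 'ba': b→12
  n12 'bab': c→13
  n13 'babc': b→14
  n14 'babcb': a→15  ←P7
  n15 'babcba': ·  ←P5
  n16 'a': d→17
  n17 'ad': c→18
  n18 'adc': c→19
  n19 'adcc': c→20
  n20 'adccc': ·  ←P6

Failure links (BFS by depth):
  fail(1) 'c': from fail(0)=0 chase 'c': 0 ⇒ 0;  out=∅∪out(0)=∅
  fail(3) 'b': from fail(0)=0 chase 'b': 0 ⇒ 0;  out={4}∪out(0)={4}
  fail(16) 'a': from fail(0)=0 chase 'a': 0 ⇒ 0;  out=∅∪out(0)=∅
  fail(2) 'cd': from fail(1)=0 chase 'd': 0 ⇒ 0;  out={0}∪out(0)={0}
  fail(4) 'bb': from fail(3)=0 chase 'b': 0 ⇒ 3;  out={1}∪out(3)={1,4}
  fail(5) 'ca': from fail(1)=0 chase 'a': 0 ⇒ 16;  out=∅∪out(16)=∅
  fail(11) 'ba': from fail(3)=0 chase 'a': 0 ⇒ 16;  out=∅∪out(16)=∅
  fail(17) 'ad': from fail(16)=0 chase 'd': 0 ⇒ 0;  out=∅∪out(0)=∅
  fail(6) 'cac': from fail(5)=16 chase 'c': 16→0 ⇒ 1;  out=∅∪out(1)=∅
  fail(9) 'cab': from fail(5)=16 chase 'b': 16→0 ⇒ 3;  out=∅∪out(3)={4}
  fail(12) 'bab': from fail(11)=16 chase 'b': 16→0 ⇒ 3;  out=∅∪out(3)={4}
  fail(18) 'adc': from fail(17)=0 chase 'c': 0 ⇒ 1;  out=∅∪out(1)=∅
  fail(7) 'cacc': from fail(6)=1 chase 'c': 1→0 ⇒ 1;  out=∅∪out(1)=∅
  fail(10) 'caba': from fail(9)=3 chase 'a': 3 ⇒ 11;  out={3}∪out(11)={3}
  fail(13) 'babc': from fail(12)=3 chase 'c': 3→0 ⇒ 1;  out=∅∪out(1)=∅
  fail(19) 'adcc': from fail(18)=1 chase 'c': 1→0 ⇒ 1;  out=∅∪out(1)=∅
  fail(8) 'caccd': from fail(7)=1 chase 'd': 1 ⇒ 2;  out={2}∪out(2)={0,2}
  fail(14) 'babcb': from fail(13)=1 chase 'b': 1→0 ⇒ 3;  out={7}∪out(3)={4,7}
  fail(20) 'adccc': from fail(19)=1 chase 'c': 1→0 ⇒ 1;  out={6}∪out(1)={6}
  fail(15) 'babcba': from fail(14)=3 chase 'a': 3 ⇒ 11;  out={5}∪out(11)={5}

Text stream:
pos 0 'a': at 16
pos 1 'd': at 17
pos 2 'c': at 18
pos 3 'c': at 19
pos 4 'c': at 20  → match P6@[0:4]
pos 5 'c': at 1 ·f
pos 6 'd': at 2  → match P0@[5:6]
pos 7 'c': at 1 ·f
pos 8 'a': at 5
pos 9 'c': at 6
pos 10 'c': at 7
pos 11 'd': at 8  → match P0@[10:11],P2@[7:11]
pos 12 'c': at 1 ·f
pos 13 'a': at 5
pos 14 'b': at 9  → match P4@[14:14]
pos 15 'a': at 10  → match P3@[12:15]
pos 16 'c': at 1 ·f
pos 17 'd': at 2  → match P0@[16:17]
pos 18 'd': at 0 ·f
pos 19 'b': at 3  → match P4@[19:19]
pos 20 'a': at 11
pos 21 'b': at 12  → match P4@[21:21]
pos 22 'c': at 13
pos 23 'b': at 14  → match P4@[23:23],P7@[19:23]
pos 24 'a': at 15  → match P5@[19:24]
pos 25 'b': at 12 ·f  → match P4@[25:25]
pos 26 'a': at 11 ·f
pos 27 'b': at 12  → match P4@[27:27]
pos 28 'c': at 13
pos 29 'b': at 14  → match P4@[29:29],P7@[25:29]
pos 30 'a': at 15  → match P5@[25:30]
pos 31 'b': at 12 ·f  → match P4@[31:31]
pos 32 'd': at 0 ·f
pos 33 'c': at 1
pos 34 'd': at 2  → match P0@[33:34]

All matches (sorted): [[4,6],[6,0],[11,0],[11,2],[14,4],[15,3],[17,0],[19,4],[21,4],[23,4],[23,7],[24,5],[25,4],[27,4],[29,4],[29,7],[30,5],[31,4],[34,0]]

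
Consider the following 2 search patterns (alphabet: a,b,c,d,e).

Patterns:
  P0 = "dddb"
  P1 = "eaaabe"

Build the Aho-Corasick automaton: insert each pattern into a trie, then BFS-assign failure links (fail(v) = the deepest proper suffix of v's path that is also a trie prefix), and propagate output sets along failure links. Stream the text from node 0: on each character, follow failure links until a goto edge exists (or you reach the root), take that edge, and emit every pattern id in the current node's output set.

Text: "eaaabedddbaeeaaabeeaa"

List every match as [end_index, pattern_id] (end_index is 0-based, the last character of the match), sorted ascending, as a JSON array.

Build:
Trie nodes:
  0='ε' goto d→1 e→5
  1='d' goto d→2
  2='dd' goto d→3
  3='ddd' goto b→4
  4='dddb' goto ·  [P0 ends]
  5='e' goto a→6
  6='ea' goto a→7
  7='eaa' goto a→8
  8='eaaa' goto b→9
  9='eaaab' goto e→10
  10='eaaabe' goto ·  [P1 ends]

Failure links (BFS by depth):
  fail(1) 'd': from fail(0)=0 chase 'd': 0 ⇒ 0;  out=∅∪out(0)=∅
  fail(5) 'e': from fail(0)=0 chase 'e': 0 ⇒ 0;  out=∅∪out(0)=∅
  fail(2) 'dd': from fail(1)=0 chase 'd': 0 ⇒ 1;  out=∅∪out(1)=∅
  fail(6) 'ea': from fail(5)=0 chase 'a': 0 ⇒ 0;  out=∅∪out(0)=∅
  fail(3) 'ddd': from fail(2)=1 chase 'd': 1 ⇒ 2;  out=∅∪out(2)=∅
  fail(7) 'eaa': from fail(6)=0 chase 'a': 0 ⇒ 0;  out=∅∪out(0)=∅
  fail(4) 'dddb': from fail(3)=2 chase 'b': 2→1→0 ⇒ 0;  out={0}∪out(0)={0}
  fail(8) 'eaaa': from fail(7)=0 chase 'a': 0 ⇒ 0;  out=∅∪out(0)=∅
  fail(9) 'eaaab': from fail(8)=0 chase 'b': 0 ⇒ 0;  out=∅∪out(0)=∅
  fail(10) 'eaaabe': from fail(9)=0 chase 'e': 0 ⇒ 5;  out={1}∪out(5)={1}

Scan:
[0] read 'e'  n0⇒n5
[1] read 'a'  n5⇒n6
[2] read 'a'  n6⇒n7
[3] read 'a'  n7⇒n8
[4] read 'b'  n8⇒n9
[5] read 'e'  n9⇒n10  emit P1@[0:5]
[6] read 'd'  n10⇒n1 (via fail)
[7] read 'd'  n1⇒n2
[8] read 'd'  n2⇒n3
[9] read 'b'  n3⇒n4  emit P0@[6:9]
[10] read 'a'  n4⇒n0 (via fail)
[11] read 'e'  n0⇒n5
[12] read 'e'  n5⇒n5 (via fail)
[13] read 'a'  n5⇒n6
[14] read 'a'  n6⇒n7
[15] read 'a'  n7⇒n8
[16] read 'b'  n8⇒n9
[17] read 'e'  n9⇒n10  emit P1@[12:17]
[18] read 'e'  n10⇒n5 (via fail)
[19] read 'a'  n5⇒n6
[20] read 'a'  n6⇒n7

All matches (sorted): [[5,1],[9,0],[17,1]]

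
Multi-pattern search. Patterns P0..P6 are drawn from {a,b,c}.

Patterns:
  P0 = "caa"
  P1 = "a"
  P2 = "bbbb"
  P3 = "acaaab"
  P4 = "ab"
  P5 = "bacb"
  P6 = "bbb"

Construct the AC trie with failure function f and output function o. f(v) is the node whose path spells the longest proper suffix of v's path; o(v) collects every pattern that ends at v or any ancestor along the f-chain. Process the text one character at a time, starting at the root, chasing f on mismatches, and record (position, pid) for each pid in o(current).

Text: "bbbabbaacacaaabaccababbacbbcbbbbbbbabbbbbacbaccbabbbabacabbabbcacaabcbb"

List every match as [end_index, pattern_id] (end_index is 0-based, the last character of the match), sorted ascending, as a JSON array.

Build automaton:
Trie (insert patterns):
  n0 'ε': a→4 b→5 c→1
  n1 'c': a→2
  n2 'ca': a→3
  n3 'caa': ·  [P0 ends]
  n4 'a': b→14 c→9  [P1 ends]
  n5 'b': a→15 b→6
  n6 'bb': b→7
  n7 'bbb': b→8  [P6 ends]
  n8 'bbbb': ·  [P2 ends]
  n9 'ac': a→10
  n10 'aca': a→11
  n11 'acaa': a→12
  n12 'acaaa': b→13
  n13 'acaaab': ·  [P3 ends]
  n14 'ab': ·  [P4 ends]
  n15 'ba': c→16
  n16 'bac': b→17
  n17 'bacb': ·  [P5 ends]

Failure links (BFS by depth):
  n1('c'): parent n0 fail=0; on 'c' 0 → fail=0;  out ∅∪∅=∅
  n4('a'): parent n0 fail=0; on 'a' 0 → fail=0;  out {1}∪∅={1}
  n5('b'): parent n0 fail=0; on 'b' 0 → fail=0;  out ∅∪∅=∅
  n2('ca'): parent n1 fail=0; on 'a' 0 → fail=4;  out ∅∪{1}={1}
  n6('bb'): parent n5 fail=0; on 'b' 0 → fail=5;  out ∅∪∅=∅
  n9('ac'): parent n4 fail=0; on 'c' 0 → fail=1;  out ∅∪∅=∅
  n14('ab'): parent n4 fail=0; on 'b' 0 → fail=5;  out {4}∪∅={4}
  n15('ba'): parent n5 fail=0; on 'a' 0 → fail=4;  out ∅∪{1}={1}
  n3('caa'): parent n2 fail=4; on 'a' 4→0 → fail=4;  out {0}∪{1}={0,1}
  n7('bbb'): parent n6 fail=5; on 'b' 5 → fail=6;  out {6}∪∅={6}
  n10('aca'): parent n9 fail=1; on 'a' 1 → fail=2;  out ∅∪{1}={1}
  n16('bac'): parent n15 fail=4; on 'c' 4 → fail=9;  out ∅∪∅=∅
  n8('bbbb'): parent n7 fail=6; on 'b' 6 → fail=7;  out {2}∪{6}={2,6}
  n11('acaa'): parent n10 fail=2; on 'a' 2 → fail=3;  out ∅∪{0,1}={0,1}
  n17('bacb'): parent n16 fail=9; on 'b' 9→1→0 → fail=5;  out {5}∪∅={5}
  n12('acaaa'): parent n11 fail=3; on 'a' 3→4→0 → fail=4;  out ∅∪{1}={1}
  n13('acaaab'): parent n12 fail=4; on 'b' 4 → fail=14;  out {3}∪{4}={3,4}

Scan:
pos 0 'b': at 5
pos 1 'b': at 6
pos 2 'b': at 7  ** P6@[0:2]
pos 3 'a': at 15 (fail-walked)  ** P1@[3:3]
pos 4 'b': at 14 (fail-walked)  ** P4@[3:4]
pos 5 'b': at 6 (fail-walked)
pos 6 'a': at 15 (fail-walked)  ** P1@[6:6]
pos 7 'a': at 4 (fail-walked)  ** P1@[7:7]
pos 8 'c': at 9
pos 9 'a': at 10  ** P1@[9:9]
pos 10 'c': at 9 (fail-walked)
pos 11 'a': at 10  ** P1@[11:11]
pos 12 'a': at 11  ** P0@[10:12],P1@[12:12]
pos 13 'a': at 12  ** P1@[13:13]
pos 14 'b': at 13  ** P3@[9:14],P4@[13:14]
pos 15 'a': at 15 (fail-walked)  ** P1@[15:15]
pos 16 'c': at 16
pos 17 'c': at 1 (fail-walked)
pos 18 'a': at 2  ** P1@[18:18]
pos 19 'b': at 14 (fail-walked)  ** P4@[18:19]
pos 20 'a': at 15 (fail-walked)  ** P1@[20:20]
pos 21 'b': at 14 (fail-walked)  ** P4@[20:21]
pos 22 'b': at 6 (fail-walked)
pos 23 'a': at 15 (fail-walked)  ** P1@[23:23]
pos 24 'c': at 16
pos 25 'b': at 17  ** P5@[22:25]
pos 26 'b': at 6 (fail-walked)
pos 27 'c': at 1 (fail-walked)
pos 28 'b': at 5 (fail-walked)
pos 29 'b': at 6
pos 30 'b': at 7  ** P6@[28:30]
pos 31 'b': at 8  ** P2@[28:31],P6@[29:31]
pos 32 'b': at 8 (fail-walked)  ** P2@[29:32],P6@[30:32]
pos 33 'b': at 8 (fail-walked)  ** P2@[30:33],P6@[31:33]
pos 34 'b': at 8 (fail-walked)  ** P2@[31:34],P6@[32:34]
pos 35 'a': at 15 (fail-walked)  ** P1@[35:35]
pos 36 'b': at 14 (fail-walked)  ** P4@[35:36]
pos 37 'b': at 6 (fail-walked)
pos 38 'b': at 7  ** P6@[36:38]
pos 39 'b': at 8  ** P2@[36:39],P6@[37:39]
pos 40 'b': at 8 (fail-walked)  ** P2@[37:40],P6@[38:40]
pos 41 'a': at 15 (fail-walked)  ** P1@[41:41]
pos 42 'c': at 16
pos 43 'b': at 17  ** P5@[40:43]
pos 44 'a': at 15 (fail-walked)  ** P1@[44:44]
pos 45 'c': at 16
pos 46 'c': at 1 (fail-walked)
pos 47 'b': at 5 (fail-walked)
pos 48 'a': at 15  ** P1@[48:48]
pos 49 'b': at 14 (fail-walked)  ** P4@[48:49]
pos 50 'b': at 6 (fail-walked)
pos 51 'b': at 7  ** P6@[49:51]
pos 52 'a': at 15 (fail-walked)  ** P1@[52:52]
pos 53 'b': at 14 (fail-walked)  ** P4@[52:53]
pos 54 'a': at 15 (fail-walked)  ** P1@[54:54]
pos 55 'c': at 16
pos 56 'a': at 10 (fail-walked)  ** P1@[56:56]
pos 57 'b': at 14 (fail-walked)  ** P4@[56:57]
pos 58 'b': at 6 (fail-walked)
pos 59 'a': at 15 (fail-walked)  ** P1@[59:59]
pos 60 'b': at 14 (fail-walked)  ** P4@[59:60]
pos 61 'b': at 6 (fail-walked)
pos 62 'c': at 1 (fail-walked)
pos 63 'a': at 2  ** P1@[63:63]
pos 64 'c': at 9 (fail-walked)
pos 65 'a': at 10  ** P1@[65:65]
pos 66 'a': at 11  ** P0@[64:66],P1@[66:66]
pos 67 'b': at 14 (fail-walked)  ** P4@[66:67]
pos 68 'c': at 1 (fail-walked)
pos 69 'b': at 5 (fail-walked)
pos 70 'b': at 6

Result: [[2,6],[3,1],[4,4],[6,1],[7,1],[9,1],[11,1],[12,0],[12,1],[13,1],[14,3],[14,4],[15,1],[18,1],[19,4],[20,1],[21,4],[23,1],[25,5],[30,6],[31,2],[31,6],[32,2],[32,6],[33,2],[33,6],[34,2],[34,6],[35,1],[36,4],[38,6],[39,2],[39,6],[40,2],[40,6],[41,1],[43,5],[44,1],[48,1],[49,4],[51,6],[52,1],[53,4],[54,1],[56,1],[57,4],[59,1],[60,4],[63,1],[65,1],[66,0],[66,1],[67,4]]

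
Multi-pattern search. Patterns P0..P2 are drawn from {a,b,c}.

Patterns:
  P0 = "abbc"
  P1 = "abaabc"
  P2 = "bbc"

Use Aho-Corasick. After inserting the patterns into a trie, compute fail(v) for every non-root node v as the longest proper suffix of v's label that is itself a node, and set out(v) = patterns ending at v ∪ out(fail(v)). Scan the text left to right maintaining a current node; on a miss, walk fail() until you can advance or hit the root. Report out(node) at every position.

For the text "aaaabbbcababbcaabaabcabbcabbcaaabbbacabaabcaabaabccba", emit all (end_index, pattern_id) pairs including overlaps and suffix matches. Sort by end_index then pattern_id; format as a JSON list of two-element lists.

Construct AC machine:
Trie nodes:
  0='ε' goto a→1 b→9
  1='a' goto b→2
  2='ab' goto a→5 b→3
  3='abb' goto c→4
  4='abbc' goto ·  [P0 ends]
  5='aba' goto a→6
  6='abaa' goto b→7
  7='abaab' goto c→8
  8='abaabc' goto ·  [P1 ends]
  9='b' goto b→10
  10='bb' goto c→11
  11='bbc' goto ·  [P2 ends]

BFS fail/out derivation:
  n1('a'): parent n0 fail=0; on 'a' 0 → fail=0;  out ∅∪∅=∅
  n9('b'): parent n0 fail=0; on 'b' 0 → fail=0;  out ∅∪∅=∅
  n2('ab'): parent n1 fail=0; on 'b' 0 → fail=9;  out ∅∪∅=∅
  n10('bb'): parent n9 fail=0; on 'b' 0 → fail=9;  out ∅∪∅=∅
  n3('abb'): parent n2 fail=9; on 'b' 9 → fail=10;  out ∅∪∅=∅
  n5('aba'): parent n2 fail=9; on 'a' 9→0 → fail=1;  out ∅∪∅=∅
  n11('bbc'): parent n10 fail=9; on 'c' 9→0 → fail=0;  out {2}∪∅={2}
  n4('abbc'): parent n3 fail=10; on 'c' 10 → fail=11;  out {0}∪{2}={0,2}
  n6('abaa'): parent n5 fail=1; on 'a' 1→0 → fail=1;  out ∅∪∅=∅
  n7('abaab'): parent n6 fail=1; on 'b' 1 → fail=2;  out ∅∪∅=∅
  n8('abaabc'): parent n7 fail=2; on 'c' 2→9→0 → fail=0;  out {1}∪∅={1}

Scan:
pos 0 'a': at 1
pos 1 'a': at 1 (via fail)
pos 2 'a': at 1 (via fail)
pos 3 'a': at 1 (via fail)
pos 4 'b': at 2
pos 5 'b': at 3
pos 6 'b': at 10 (via fail)
pos 7 'c': at 11  → match P2@[5:7]
pos 8 'a': at 1 (via fail)
pos 9 'b': at 2
pos 10 'a': at 5
pos 11 'b': at 2 (via fail)
pos 12 'b': at 3
pos 13 'c': at 4  → match P0@[10:13],P2@[11:13]
pos 14 'a': at 1 (via fail)
pos 15 'a': at 1 (via fail)
pos 16 'b': at 2
pos 17 'a': at 5
pos 18 'a': at 6
pos 19 'b': at 7
pos 20 'c': at 8  → match P1@[15:20]
pos 21 'a': at 1 (via fail)
pos 22 'b': at 2
pos 23 'b': at 3
pos 24 'c': at 4  → match P0@[21:24],P2@[22:24]
pos 25 'a': at 1 (via fail)
pos 26 'b': at 2
pos 27 'b': at 3
pos 28 'c': at 4  → match P0@[25:28],P2@[26:28]
pos 29 'a': at 1 (via fail)
pos 30 'a': at 1 (via fail)
pos 31 'a': at 1 (via fail)
pos 32 'b': at 2
pos 33 'b': at 3
pos 34 'b': at 10 (via fail)
pos 35 'a': at 1 (via fail)
pos 36 'c': at 0 (via fail)
pos 37 'a': at 1
pos 38 'b': at 2
pos 39 'a': at 5
pos 40 'a': at 6
pos 41 'b': at 7
pos 42 'c': at 8  → match P1@[37:42]
pos 43 'a': at 1 (via fail)
pos 44 'a': at 1 (via fail)
pos 45 'b': at 2
pos 46 'a': at 5
pos 47 'a': at 6
pos 48 'b': at 7
pos 49 'c': at 8  → match P1@[44:49]
pos 50 'c': at 0 (via fail)
pos 51 'b': at 9
pos 52 'a': at 1 (via fail)

Result: [[7,2],[13,0],[13,2],[20,1],[24,0],[24,2],[28,0],[28,2],[42,1],[49,1]]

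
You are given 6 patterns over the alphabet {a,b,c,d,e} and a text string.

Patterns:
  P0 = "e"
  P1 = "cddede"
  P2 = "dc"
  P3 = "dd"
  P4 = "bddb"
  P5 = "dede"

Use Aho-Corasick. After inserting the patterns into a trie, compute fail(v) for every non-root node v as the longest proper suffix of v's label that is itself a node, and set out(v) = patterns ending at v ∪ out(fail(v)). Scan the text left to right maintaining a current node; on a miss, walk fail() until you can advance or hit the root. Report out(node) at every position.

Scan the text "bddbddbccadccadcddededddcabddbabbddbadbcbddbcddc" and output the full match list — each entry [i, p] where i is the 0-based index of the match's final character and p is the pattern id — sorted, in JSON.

Build:
Trie (insert patterns):
  n0 'ε': b→11 c→2 d→8 e→1
  n1 'e': ·  ←P0
  n2 'c': d→3
  n3 'cd': d→4
  n4 'cdd': e→5
  n5 'cdde': d→6
  n6 'cdded': e→7
  n7 'cddede': ·  ←P1
  n8 'd': c→9 d→10 e→15
  n9 'dc': ·  ←P2
  n10 'dd': ·  ←P3
  n11 'b': d→12
  n12 'bd': d→13
  n13 'bdd': b→14
  n14 'bddb': ·  ←P4
  n15 'de': d→16
  n16 'ded': e→17
  n17 'dede': ·  ←P5

Failure links (BFS by depth):
  n1('e'): parent n0 fail=0; on 'e' 0 → fail=0;  out {0}∪∅={0}
  n2('c'): parent n0 fail=0; on 'c' 0 → fail=0;  out ∅∪∅=∅
  n8('d'): parent n0 fail=0; on 'd' 0 → fail=0;  out ∅∪∅=∅
  n11('b'): parent n0 fail=0; on 'b' 0 → fail=0;  out ∅∪∅=∅
  n3('cd'): parent n2 fail=0; on 'd' 0 → fail=8;  out ∅∪∅=∅
  n9('dc'): parent n8 fail=0; on 'c' 0 → fail=2;  out {2}∪∅={2}
  n10('dd'): parent n8 fail=0; on 'd' 0 → fail=8;  out {3}∪∅={3}
  n12('bd'): parent n11 fail=0; on 'd' 0 → fail=8;  out ∅∪∅=∅
  n15('de'): parent n8 fail=0; on 'e' 0 → fail=1;  out ∅∪{0}={0}
  n4('cdd'): parent n3 fail=8; on 'd' 8 → fail=10;  out ∅∪{3}={3}
  n13('bdd'): parent n12 fail=8; on 'd' 8 → fail=10;  out ∅∪{3}={3}
  n16('ded'): parent n15 fail=1; on 'd' 1→0 → fail=8;  out ∅∪∅=∅
  n5('cdde'): parent n4 fail=10; on 'e' 10→8 → fail=15;  out ∅∪{0}={0}
  n14('bddb'): parent n13 fail=10; on 'b' 10→8→0 → fail=11;  out {4}∪∅={4}
  n17('dede'): parent n16 fail=8; on 'e' 8 → fail=15;  out {5}∪{0}={0,5}
  n6('cdded'): parent n5 fail=15; on 'd' 15 → fail=16;  out ∅∪∅=∅
  n7('cddede'): parent n6 fail=16; on 'e' 16 → fail=17;  out {1}∪{0,5}={0,1,5}

Text stream:
pos 0 'b': at 11
pos 1 'd': at 12
pos 2 'd': at 13  → match P3@[1:2]
pos 3 'b': at 14  → match P4@[0:3]
pos 4 'd': at 12 (fail-walked)
pos 5 'd': at 13  → match P3@[4:5]
pos 6 'b': at 14  → match P4@[3:6]
pos 7 'c': at 2 (fail-walked)
pos 8 'c': at 2 (fail-walked)
pos 9 'a': at 0 (fail-walked)
pos 10 'd': at 8
pos 11 'c': at 9  → match P2@[10:11]
pos 12 'c': at 2 (fail-walked)
pos 13 'a': at 0 (fail-walked)
pos 14 'd': at 8
pos 15 'c': at 9  → match P2@[14:15]
pos 16 'd': at 3 (fail-walked)
pos 17 'd': at 4  → match P3@[16:17]
pos 18 'e': at 5  → match P0@[18:18]
pos 19 'd': at 6
pos 20 'e': at 7  → match P0@[20:20],P1@[15:20],P5@[17:20]
pos 21 'd': at 16 (fail-walked)
pos 22 'd': at 10 (fail-walked)  → match P3@[21:22]
pos 23 'd': at 10 (fail-walked)  → match P3@[22:23]
pos 24 'c': at 9 (fail-walked)  → match P2@[23:24]
pos 25 'a': at 0 (fail-walked)
pos 26 'b': at 11
pos 27 'd': at 12
pos 28 'd': at 13  → match P3@[27:28]
pos 29 'b': at 14  → match P4@[26:29]
pos 30 'a': at 0 (fail-walked)
pos 31 'b': at 11
pos 32 'b': at 11 (fail-walked)
pos 33 'd': at 12
pos 34 'd': at 13  → match P3@[33:34]
pos 35 'b': at 14  → match P4@[32:35]
pos 36 'a': at 0 (fail-walked)
pos 37 'd': at 8
pos 38 'b': at 11 (fail-walked)
pos 39 'c': at 2 (fail-walked)
pos 40 'b': at 11 (fail-walked)
pos 41 'd': at 12
pos 42 'd': at 13  → match P3@[41:42]
pos 43 'b': at 14  → match P4@[40:43]
pos 44 'c': at 2 (fail-walked)
pos 45 'd': at 3
pos 46 'd': at 4  → match P3@[45:46]
pos 47 'c': at 9 (fail-walked)  → match P2@[46:47]

Matches: [[2,3],[3,4],[5,3],[6,4],[11,2],[15,2],[17,3],[18,0],[20,0],[20,1],[20,5],[22,3],[23,3],[24,2],[28,3],[29,4],[34,3],[35,4],[42,3],[43,4],[46,3],[47,2]]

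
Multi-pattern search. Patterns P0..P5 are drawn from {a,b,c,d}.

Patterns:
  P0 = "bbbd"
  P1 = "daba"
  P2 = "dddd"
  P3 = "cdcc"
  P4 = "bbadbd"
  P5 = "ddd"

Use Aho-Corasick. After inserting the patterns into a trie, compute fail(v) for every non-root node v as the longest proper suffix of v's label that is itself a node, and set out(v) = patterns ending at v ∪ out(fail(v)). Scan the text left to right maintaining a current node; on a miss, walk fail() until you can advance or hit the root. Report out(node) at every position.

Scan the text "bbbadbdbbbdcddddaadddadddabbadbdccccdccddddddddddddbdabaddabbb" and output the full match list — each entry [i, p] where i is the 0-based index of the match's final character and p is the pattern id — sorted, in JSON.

Build:
Trie (insert patterns):
  n0 'ε': b→1 c→12 d→5
  n1 'b': b→2
  n2 'bb': a→16 b→3
  n3 'bbb': d→4
  n4 'bbbd': ·  [P0 ends]
  n5 'd': a→6 d→9
  n6 'da': b→7
  n7 'dab': a→8
  n8 'daba': ·  [P1 ends]
  n9 'dd': d→10
  n10 'ddd': d→11  [P5 ends]
  n11 'dddd': ·  [P2 ends]
  n12 'c': d→13
  n13 'cd': c→14
  n14 'cdc': c→15
  n15 'cdcc': ·  [P3 ends]
  n16 'bba': d→17
  n17 'bbad': b→18
  n18 'bbadb': d→19
  n19 'bbadbd': ·  [P4 ends]

BFS fail/out derivation:
  fail(1) 'b': from fail(0)=0 chase 'b': 0 ⇒ 0;  out=∅∪out(0)=∅
  fail(5) 'd': from fail(0)=0 chase 'd': 0 ⇒ 0;  out=∅∪out(0)=∅
  fail(12) 'c': from fail(0)=0 chase 'c': 0 ⇒ 0;  out=∅∪out(0)=∅
  fail(2) 'bb': from fail(1)=0 chase 'b': 0 ⇒ 1;  out=∅∪out(1)=∅
  fail(6) 'da': from fail(5)=0 chase 'a': 0 ⇒ 0;  out=∅∪out(0)=∅
  fail(9) 'dd': from fail(5)=0 chase 'd': 0 ⇒ 5;  out=∅∪out(5)=∅
  fail(13) 'cd': from fail(12)=0 chase 'd': 0 ⇒ 5;  out=∅∪out(5)=∅
  fail(3) 'bbb': from fail(2)=1 chase 'b': 1 ⇒ 2;  out=∅∪out(2)=∅
  fail(7) 'dab': from fail(6)=0 chase 'b': 0 ⇒ 1;  out=∅∪out(1)=∅
  fail(10) 'ddd': from fail(9)=5 chase 'd': 5 ⇒ 9;  out={5}∪out(9)={5}
  fail(14) 'cdc': from fail(13)=5 chase 'c': 5→0 ⇒ 12;  out=∅∪out(12)=∅
  fail(16) 'bba': from fail(2)=1 chase 'a': 1→0 ⇒ 0;  out=∅∪out(0)=∅
  fail(4) 'bbbd': from fail(3)=2 chase 'd': 2→1→0 ⇒ 5;  out={0}∪out(5)={0}
  fail(8) 'daba': from fail(7)=1 chase 'a': 1→0 ⇒ 0;  out={1}∪out(0)={1}
  fail(11) 'dddd': from fail(10)=9 chase 'd': 9 ⇒ 10;  out={2}∪out(10)={2,5}
  fail(15) 'cdcc': from fail(14)=12 chase 'c': 12→0 ⇒ 12;  out={3}∪out(12)={3}
  fail(17) 'bbad': from fail(16)=0 chase 'd': 0 ⇒ 5;  out=∅∪out(5)=∅
  fail(18) 'bbadb': from fail(17)=5 chase 'b': 5→0 ⇒ 1;  out=∅∪out(1)=∅
  fail(19) 'bbadbd': from fail(18)=1 chase 'd': 1→0 ⇒ 5;  out={4}∪out(5)={4}

Run:
pos 0 'b': at 1
pos 1 'b': at 2
pos 2 'b': at 3
pos 3 'a': at 16 ·f
pos 4 'd': at 17
pos 5 'b': at 18
pos 6 'd': at 19  emit P4@[1:6]
pos 7 'b': at 1 ·f
pos 8 'b': at 2
pos 9 'b': at 3
pos 10 'd': at 4  emit P0@[7:10]
pos 11 'c': at 12 ·f
pos 12 'd': at 13
pos 13 'd': at 9 ·f
pos 14 'd': at 10  emit P5@[12:14]
pos 15 'd': at 11  emit P2@[12:15],P5@[13:15]
pos 16 'a': at 6 ·f
pos 17 'a': at 0 ·f
pos 18 'd': at 5
pos 19 'd': at 9
pos 20 'd': at 10  emit P5@[18:20]
pos 21 'a': at 6 ·f
pos 22 'd': at 5 ·f
pos 23 'd': at 9
pos 24 'd': at 10  emit P5@[22:24]
pos 25 'a': at 6 ·f
pos 26 'b': at 7
pos 27 'b': at 2 ·f
pos 28 'a': at 16
pos 29 'd': at 17
pos 30 'b': at 18
pos 31 'd': at 19  emit P4@[26:31]
pos 32 'c': at 12 ·f
pos 33 'c': at 12 ·f
pos 34 'c': at 12 ·f
pos 35 'c': at 12 ·f
pos 36 'd': at 13
pos 37 'c': at 14
pos 38 'c': at 15  emit P3@[35:38]
pos 39 'd': at 13 ·f
pos 40 'd': at 9 ·f
pos 41 'd': at 10  emit P5@[39:41]
pos 42 'd': at 11  emit P2@[39:42],P5@[40:42]
pos 43 'd': at 11 ·f  emit P2@[40:43],P5@[41:43]
pos 44 'd': at 11 ·f  emit P2@[41:44],P5@[42:44]
pos 45 'd': at 11 ·f  emit P2@[42:45],P5@[43:45]
pos 46 'd': at 11 ·f  emit P2@[43:46],P5@[44:46]
pos 47 'd': at 11 ·f  emit P2@[44:47],P5@[45:47]
pos 48 'd': at 11 ·f  emit P2@[45:48],P5@[46:48]
pos 49 'd': at 11 ·f  emit P2@[46:49],P5@[47:49]
pos 50 'd': at 11 ·f  emit P2@[47:50],P5@[48:50]
pos 51 'b': at 1 ·f
pos 52 'd': at 5 ·f
pos 53 'a': at 6
pos 54 'b': at 7
pos 55 'a': at 8  emit P1@[52:55]
pos 56 'd': at 5 ·f
pos 57 'd': at 9
pos 58 'a': at 6 ·f
pos 59 'b': at 7
pos 60 'b': at 2 ·f
pos 61 'b': at 3

All matches (sorted): [[6,4],[10,0],[14,5],[15,2],[15,5],[20,5],[24,5],[31,4],[38,3],[41,5],[42,2],[42,5],[43,2],[43,5],[44,2],[44,5],[45,2],[45,5],[46,2],[46,5],[47,2],[47,5],[48,2],[48,5],[49,2],[49,5],[50,2],[50,5],[55,1]]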